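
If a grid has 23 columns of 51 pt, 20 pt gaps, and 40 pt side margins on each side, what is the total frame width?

Adding margins, columns and gutters: 80 + 1173 + 440 = 1693 pt.

1693 pt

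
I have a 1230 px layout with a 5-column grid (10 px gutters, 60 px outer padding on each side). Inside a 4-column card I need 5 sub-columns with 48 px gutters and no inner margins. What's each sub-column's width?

Subtract both margins: 1230 − 2·60 = 1110 px.
5c + 4·10 = 1110 → 5c = 1070 → c = 214 px.
4-column span = 4·214 + 3·10 = 886 px.
Subtracting 4 gutters of 48 leaves 694 for 5 columns, so d = 138.8 px.

138.8 px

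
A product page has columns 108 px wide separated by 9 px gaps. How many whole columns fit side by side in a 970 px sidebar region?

k columns need k·108 + (k−1)·9 = k·117 − 9.
k·117 − 9 ≤ 970 → k ≤ 979 / 117 ≈ 8.37, so k = 8.

8 columns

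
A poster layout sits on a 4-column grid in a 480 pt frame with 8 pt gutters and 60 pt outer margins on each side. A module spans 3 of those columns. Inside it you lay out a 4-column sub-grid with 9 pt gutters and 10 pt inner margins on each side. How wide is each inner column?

55.25 pt

Inside the margins: 480 − 120 = 360 pt.
Subtracting 3 gutters of 8 leaves 336 for 4 columns, so c = 84 pt.
3-column span = 3·84 + 2·8 = 268 pt.
Inner content = 268 − 2·10 = 248 pt.
4 columns + 3 gutters: 4d + 3·9 = 248.
4d = 248 − 27 = 221, so d = 55.25 pt.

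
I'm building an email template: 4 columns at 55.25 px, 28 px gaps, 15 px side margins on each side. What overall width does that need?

335 px

Adding margins, columns and gutters: 30 + 221 + 84 = 335 px.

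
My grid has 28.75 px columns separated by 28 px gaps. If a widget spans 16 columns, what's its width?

16-column span = 16·28.75 + 15·28 = 880 px.

880 px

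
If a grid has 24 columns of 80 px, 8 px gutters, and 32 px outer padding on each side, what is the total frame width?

Total width: 2·32 + 24·80 + 23·8 = 2168 px.

2168 px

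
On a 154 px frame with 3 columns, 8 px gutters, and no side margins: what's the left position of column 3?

3c + 2·8 = 154 → 3c = 138 → c = 46 px.
No margin, so column 3 starts at 2·(column + gutter) = 2·54 = 108 px.

108 px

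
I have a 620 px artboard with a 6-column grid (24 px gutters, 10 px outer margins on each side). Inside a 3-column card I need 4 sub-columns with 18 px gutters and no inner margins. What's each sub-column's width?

Inside the margins: 620 − 20 = 600 px.
Subtracting 5 gutters of 24 leaves 480 for 6 columns, so c = 80 px.
3 columns plus 2 gutters: 240 + 48 = 288 px.
Subtracting 3 gutters of 18 leaves 234 for 4 columns, so d = 58.5 px.

58.5 px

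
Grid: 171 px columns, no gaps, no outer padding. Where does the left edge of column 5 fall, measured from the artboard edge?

684 px

No margin, so column 5 starts at 4·(column + gutter) = 4·171 = 684 px.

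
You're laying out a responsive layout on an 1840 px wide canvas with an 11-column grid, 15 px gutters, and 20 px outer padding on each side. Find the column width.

150 px

Subtract both margins: 1840 − 2·20 = 1800 px.
1800 − 10·15 = 1650; ÷11 gives c = 150 px.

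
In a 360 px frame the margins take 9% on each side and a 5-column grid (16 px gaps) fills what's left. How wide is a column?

Each margin = 9% of 360 = 32.4 px; content = 360 − 2·32.4 = 295.2 px.
5 columns + 4 gaps: 5c + 4·16 = 295.2.
5c = 295.2 − 64 = 231.2, so c = 46.24 px.

46.24 px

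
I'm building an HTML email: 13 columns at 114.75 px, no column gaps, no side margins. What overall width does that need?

1491.75 px

Total width: 13·114.75 = 1491.75 px.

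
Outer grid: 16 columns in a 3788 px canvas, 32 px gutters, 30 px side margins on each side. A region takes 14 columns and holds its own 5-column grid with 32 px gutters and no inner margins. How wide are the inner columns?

Subtract both margins: 3788 − 2·30 = 3728 px.
16c + 15·32 = 3728 → 16c = 3248 → c = 203 px.
Span of 14: 14·203 + 13·32 = 2842 + 416 = 3258 px.
3258 − 4·32 = 3130; ÷5 gives d = 626 px.

626 px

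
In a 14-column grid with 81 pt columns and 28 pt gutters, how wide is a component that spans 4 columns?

4-column span = 4·81 + 3·28 = 408 pt.

408 pt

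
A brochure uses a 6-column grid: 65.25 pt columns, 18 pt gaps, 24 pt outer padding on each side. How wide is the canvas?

Adding margins, columns and gutters: 48 + 391.5 + 90 = 529.5 pt.

529.5 pt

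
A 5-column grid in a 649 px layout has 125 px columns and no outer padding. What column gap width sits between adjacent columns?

6 px

5·125 + 4g = 649 → 4g = 24 → g = 6 px.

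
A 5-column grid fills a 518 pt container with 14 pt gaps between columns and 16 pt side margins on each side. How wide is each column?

86 pt

Content width = 518 − 2·16 = 486 pt.
Subtracting 4 gaps of 14 leaves 430 for 5 columns, so c = 86 pt.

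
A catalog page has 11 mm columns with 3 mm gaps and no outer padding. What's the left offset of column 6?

No margin, so column 6 starts at 5·(column + gutter) = 5·14 = 70 mm.

70 mm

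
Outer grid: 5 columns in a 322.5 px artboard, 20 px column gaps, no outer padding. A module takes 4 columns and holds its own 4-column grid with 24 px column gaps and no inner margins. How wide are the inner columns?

45.5 px

5c + 4·20 = 322.5 → 5c = 242.5 → c = 48.5 px.
4 columns plus 3 column gaps: 194 + 60 = 254 px.
4d + 3·24 = 254 → 4d = 182 → d = 45.5 px.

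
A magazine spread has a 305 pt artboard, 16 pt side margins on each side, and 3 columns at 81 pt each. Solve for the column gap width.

15 pt

Inside the margins: 305 − 32 = 273 pt.
3 columns take 3·81 = 243 pt; remaining 30 splits into 2 column gaps.
g = 30 / 2 = 15 pt.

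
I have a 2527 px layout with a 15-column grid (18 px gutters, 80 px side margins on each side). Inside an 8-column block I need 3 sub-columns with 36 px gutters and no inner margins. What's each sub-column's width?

394 px

Take off 160 px of margins, leaving 2367 px.
15c + 14·18 = 2367 → 15c = 2115 → c = 141 px.
Span of 8: 8·141 + 7·18 = 1128 + 126 = 1254 px.
3 columns + 2 gutters: 3d + 2·36 = 1254.
3d = 1254 − 72 = 1182, so d = 394 px.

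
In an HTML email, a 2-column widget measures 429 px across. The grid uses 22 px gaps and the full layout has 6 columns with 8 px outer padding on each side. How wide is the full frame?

1347 px

2 columns + 1 gap: 2c + 1·22 = 429.
2c = 429 − 22 = 407, so c = 203.5 px.
Frame = 2·8 + 6·203.5 + 5·22 = 16 + 1221 + 110 = 1347 px.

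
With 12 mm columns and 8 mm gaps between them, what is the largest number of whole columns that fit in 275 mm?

14 columns: 14·12 + 13·8 = 272 mm ≤ 275.
15 columns: 292 mm > 275. So 14.

14 columns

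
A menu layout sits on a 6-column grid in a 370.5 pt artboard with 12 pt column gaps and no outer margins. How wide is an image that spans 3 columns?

Subtracting 5 column gaps of 12 leaves 310.5 for 6 columns, so c = 51.75 pt.
Span of 3: 3·51.75 + 2·12 = 155.25 + 24 = 179.25 pt.

179.25 pt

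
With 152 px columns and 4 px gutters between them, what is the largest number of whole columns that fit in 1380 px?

Each extra column adds 152 + 4 = 156 px.
(1380 + 4) / 156 = 8.87, so 8 columns fit.

8 columns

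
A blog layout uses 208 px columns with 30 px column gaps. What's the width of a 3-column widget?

3 columns plus 2 column gaps: 624 + 60 = 684 px.

684 px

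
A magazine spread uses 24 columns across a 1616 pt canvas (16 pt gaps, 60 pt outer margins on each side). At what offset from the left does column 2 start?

123 pt

Content = 1616 − 2·60 = 1496 pt.
1496 − 23·16 = 1128; ÷24 gives c = 47 pt.
Before column 2: the margin + 1 column + 1 gap.
Offset = 60 + 1·(47 + 16) = 60 + 63 = 123 pt.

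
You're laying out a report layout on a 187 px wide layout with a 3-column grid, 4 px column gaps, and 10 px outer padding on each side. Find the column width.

Take off 20 px of margins, leaving 167 px.
3 columns + 2 column gaps: 3c + 2·4 = 167.
3c = 167 − 8 = 159, so c = 53 px.

53 px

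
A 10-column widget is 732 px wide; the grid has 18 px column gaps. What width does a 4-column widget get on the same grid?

10 columns + 9 column gaps: 10c + 9·18 = 732.
10c = 732 − 162 = 570, so c = 57 px.
4-column span = 4·57 + 3·18 = 282 px.

282 px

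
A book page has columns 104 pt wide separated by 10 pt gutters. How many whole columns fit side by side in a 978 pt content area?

Each extra column adds 104 + 10 = 114 pt.
(978 + 10) / 114 = 8.67, so 8 columns fit.

8 columns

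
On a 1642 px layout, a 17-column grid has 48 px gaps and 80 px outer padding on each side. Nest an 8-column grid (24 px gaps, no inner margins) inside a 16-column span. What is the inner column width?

Subtract both margins: 1642 − 2·80 = 1482 px.
17 columns + 16 gaps: 17c + 16·48 = 1482.
17c = 1482 − 768 = 714, so c = 42 px.
16 columns plus 15 gaps: 672 + 720 = 1392 px.
1392 − 7·24 = 1224; ÷8 gives d = 153 px.

153 px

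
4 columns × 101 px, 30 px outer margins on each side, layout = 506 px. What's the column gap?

Take off 60 px of margins, leaving 446 px.
4·101 + 3g = 446 → 3g = 42 → g = 14 px.

14 px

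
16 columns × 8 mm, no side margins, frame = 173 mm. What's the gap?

Columns use 128 mm, leaving 45 mm across 15 gaps = 3 mm each.

3 mm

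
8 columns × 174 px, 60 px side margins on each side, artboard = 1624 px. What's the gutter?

Take off 120 px of margins, leaving 1504 px.
Columns use 1392 px, leaving 112 px across 7 gutters = 16 px each.

16 px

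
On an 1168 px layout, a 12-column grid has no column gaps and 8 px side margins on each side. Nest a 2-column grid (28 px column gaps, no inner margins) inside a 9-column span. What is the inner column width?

Outer content = 1168 − 2·8 = 1152 px.
12c = 1152 → c = 96 px.
With no column gaps, 9 columns span 9·96 = 864 px.
2d + 1·28 = 864 → 2d = 836 → d = 418 px.

418 px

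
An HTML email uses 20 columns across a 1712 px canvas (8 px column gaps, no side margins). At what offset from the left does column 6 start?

20c + 19·8 = 1712 → 20c = 1560 → c = 78 px.
Each column+gutter stride is 86 px; with no margin, 5 of them is 430 px.

430 px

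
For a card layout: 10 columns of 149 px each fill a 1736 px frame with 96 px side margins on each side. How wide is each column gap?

Take off 192 px of margins, leaving 1544 px.
Columns use 1490 px, leaving 54 px across 9 column gaps = 6 px each.

6 px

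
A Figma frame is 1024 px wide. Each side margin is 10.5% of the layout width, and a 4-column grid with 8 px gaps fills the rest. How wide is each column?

196.24 px

Margins: 10.5% × 1024 = 107.52 px each, so content = 1024 − 215.04 = 808.96 px.
4 columns + 3 gaps: 4c + 3·8 = 808.96.
4c = 808.96 − 24 = 784.96, so c = 196.24 px.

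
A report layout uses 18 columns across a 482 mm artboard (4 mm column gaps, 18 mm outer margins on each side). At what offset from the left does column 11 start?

Subtract both margins: 482 − 2·18 = 446 mm.
18 columns + 17 column gaps: 18c + 17·4 = 446.
18c = 446 − 68 = 378, so c = 21 mm.
Before column 11: the margin + 10 columns + 10 column gaps.
Offset = 18 + 10·(21 + 4) = 18 + 250 = 268 mm.

268 mm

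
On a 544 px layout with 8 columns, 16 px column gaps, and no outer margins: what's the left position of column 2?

Subtracting 7 column gaps of 16 leaves 432 for 8 columns, so c = 54 px.
No margin, so column 2 starts at 1·(column + gutter) = 1·70 = 70 px.

70 px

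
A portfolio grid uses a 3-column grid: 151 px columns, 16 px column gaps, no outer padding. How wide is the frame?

485 px

Total width: 3·151 + 2·16 = 485 px.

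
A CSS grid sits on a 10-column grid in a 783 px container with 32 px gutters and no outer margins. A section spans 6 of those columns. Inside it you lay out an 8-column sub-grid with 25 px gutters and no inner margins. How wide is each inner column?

35.25 px

10c + 9·32 = 783 → 10c = 495 → c = 49.5 px.
Span of 6: 6·49.5 + 5·32 = 297 + 160 = 457 px.
457 − 7·25 = 282; ÷8 gives d = 35.25 px.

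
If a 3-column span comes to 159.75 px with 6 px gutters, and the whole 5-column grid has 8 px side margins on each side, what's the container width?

286.25 px

159.75 − 2·6 = 147.75; ÷3 gives c = 49.25 px.
Adding margins, columns and gutters: 16 + 246.25 + 24 = 286.25 px.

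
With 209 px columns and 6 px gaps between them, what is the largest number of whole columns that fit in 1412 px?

Each extra column adds 209 + 6 = 215 px.
(1412 + 6) / 215 = 6.60, so 6 columns fit.

6 columns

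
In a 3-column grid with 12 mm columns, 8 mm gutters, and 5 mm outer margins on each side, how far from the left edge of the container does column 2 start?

Each column+gutter stride is 20 mm; 1 of them past the 5 mm margin is 5 + 20 = 25 mm.

25 mm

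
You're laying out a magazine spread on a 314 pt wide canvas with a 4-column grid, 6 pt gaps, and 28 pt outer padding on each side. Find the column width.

60 pt

Content width = 314 − 2·28 = 258 pt.
4c + 3·6 = 258 → 4c = 240 → c = 60 pt.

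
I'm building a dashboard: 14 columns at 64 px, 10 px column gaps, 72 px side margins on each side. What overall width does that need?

1170 px

Total width: 2·72 + 14·64 + 13·10 = 1170 px.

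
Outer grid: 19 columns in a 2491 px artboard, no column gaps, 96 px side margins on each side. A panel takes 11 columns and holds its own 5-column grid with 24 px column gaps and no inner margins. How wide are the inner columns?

247 px

Inside the margins: 2491 − 192 = 2299 px.
19c = 2299 → c = 121 px.
With no column gaps, 11 columns span 11·121 = 1331 px.
Subtracting 4 column gaps of 24 leaves 1235 for 5 columns, so d = 247 px.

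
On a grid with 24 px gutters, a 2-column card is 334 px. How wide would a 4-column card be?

334 − 1·24 = 310; ÷2 gives c = 155 px.
4 columns plus 3 gutters: 620 + 72 = 692 px.

692 px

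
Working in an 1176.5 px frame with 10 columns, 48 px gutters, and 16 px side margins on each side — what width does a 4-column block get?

429 px

Inside the margins: 1176.5 − 32 = 1144.5 px.
10c + 9·48 = 1144.5 → 10c = 712.5 → c = 71.25 px.
4-column span = 4·71.25 + 3·48 = 429 px.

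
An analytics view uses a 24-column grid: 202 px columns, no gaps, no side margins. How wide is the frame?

4848 px

Frame = 24·202 = 4848 = 4848 px.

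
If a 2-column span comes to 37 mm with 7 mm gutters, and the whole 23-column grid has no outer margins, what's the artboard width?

499 mm

37 − 1·7 = 30; ÷2 gives c = 15 mm.
Summing: 345 + 154 = 499 mm.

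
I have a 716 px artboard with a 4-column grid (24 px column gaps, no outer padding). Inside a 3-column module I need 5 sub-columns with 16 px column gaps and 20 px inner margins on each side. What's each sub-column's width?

85.4 px

716 − 3·24 = 644; ÷4 gives c = 161 px.
3-column span = 3·161 + 2·24 = 531 px.
Inner content = 531 − 2·20 = 491 px.
5 columns + 4 column gaps: 5d + 4·16 = 491.
5d = 491 − 64 = 427, so d = 85.4 px.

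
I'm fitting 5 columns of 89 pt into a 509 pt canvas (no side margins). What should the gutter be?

16 pt

5 columns take 5·89 = 445 pt; remaining 64 splits into 4 gutters.
g = 64 / 4 = 16 pt.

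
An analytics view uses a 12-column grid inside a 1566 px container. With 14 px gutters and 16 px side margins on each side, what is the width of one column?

Content width = 1566 − 2·16 = 1534 px.
12c + 11·14 = 1534 → 12c = 1380 → c = 115 px.

115 px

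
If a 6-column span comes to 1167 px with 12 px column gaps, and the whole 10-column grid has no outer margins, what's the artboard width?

6 columns + 5 column gaps: 6c + 5·12 = 1167.
6c = 1167 − 60 = 1107, so c = 184.5 px.
Artboard = 10·184.5 + 9·12 = 1845 + 108 = 1953 px.

1953 px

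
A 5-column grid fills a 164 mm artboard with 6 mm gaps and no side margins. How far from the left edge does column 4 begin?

5c + 4·6 = 164 → 5c = 140 → c = 28 mm.
Each column+gutter stride is 34 mm; with no margin, 3 of them is 102 mm.

102 mm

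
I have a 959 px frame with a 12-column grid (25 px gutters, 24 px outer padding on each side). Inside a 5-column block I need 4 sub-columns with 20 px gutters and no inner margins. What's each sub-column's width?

Subtract both margins: 959 − 2·24 = 911 px.
12 columns + 11 gutters: 12c + 11·25 = 911.
12c = 911 − 275 = 636, so c = 53 px.
5 columns plus 4 gutters: 265 + 100 = 365 px.
Subtracting 3 gutters of 20 leaves 305 for 4 columns, so d = 76.25 px.

76.25 px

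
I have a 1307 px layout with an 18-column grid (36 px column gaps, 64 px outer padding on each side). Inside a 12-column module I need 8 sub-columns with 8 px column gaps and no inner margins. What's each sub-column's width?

89.75 px

Subtract both margins: 1307 − 2·64 = 1179 px.
18 columns + 17 column gaps: 18c + 17·36 = 1179.
18c = 1179 − 612 = 567, so c = 31.5 px.
Span of 12: 12·31.5 + 11·36 = 378 + 396 = 774 px.
8d + 7·8 = 774 → 8d = 718 → d = 89.75 px.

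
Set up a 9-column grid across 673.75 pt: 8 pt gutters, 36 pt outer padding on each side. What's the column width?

Inside the margins: 673.75 − 72 = 601.75 pt.
601.75 − 8·8 = 537.75; ÷9 gives c = 59.75 pt.

59.75 pt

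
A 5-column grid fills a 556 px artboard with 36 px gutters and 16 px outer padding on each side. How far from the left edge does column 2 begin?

Inside the margins: 556 − 32 = 524 px.
Subtracting 4 gutters of 36 leaves 380 for 5 columns, so c = 76 px.
Before column 2: the margin + 1 column + 1 gutter.
Offset = 16 + 1·(76 + 36) = 16 + 112 = 128 px.

128 px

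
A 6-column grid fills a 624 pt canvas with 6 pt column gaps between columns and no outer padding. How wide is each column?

6c + 5·6 = 624 → 6c = 594 → c = 99 pt.

99 pt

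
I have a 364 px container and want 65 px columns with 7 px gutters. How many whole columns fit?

5 columns: 5·65 + 4·7 = 353 px ≤ 364.
6 columns: 425 px > 364. So 5.

5 columns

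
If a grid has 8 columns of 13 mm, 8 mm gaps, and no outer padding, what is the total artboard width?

160 mm

Summing: 104 + 56 = 160 mm.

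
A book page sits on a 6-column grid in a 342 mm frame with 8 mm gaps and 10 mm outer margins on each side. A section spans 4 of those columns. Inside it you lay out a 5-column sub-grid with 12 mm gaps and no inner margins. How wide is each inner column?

32.8 mm

Take off 20 mm of margins, leaving 322 mm.
6 columns + 5 gaps: 6c + 5·8 = 322.
6c = 322 − 40 = 282, so c = 47 mm.
4 columns plus 3 gaps: 188 + 24 = 212 mm.
5 columns + 4 gaps: 5d + 4·12 = 212.
5d = 212 − 48 = 164, so d = 32.8 mm.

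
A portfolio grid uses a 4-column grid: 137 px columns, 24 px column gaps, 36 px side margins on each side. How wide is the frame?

692 px

Adding margins, columns and gutters: 72 + 548 + 72 = 692 px.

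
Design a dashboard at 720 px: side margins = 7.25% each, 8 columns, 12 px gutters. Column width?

Each margin = 7.25% of 720 = 52.2 px; content = 720 − 2·52.2 = 615.6 px.
8 columns + 7 gutters: 8c + 7·12 = 615.6.
8c = 615.6 − 84 = 531.6, so c = 66.45 px.

66.45 px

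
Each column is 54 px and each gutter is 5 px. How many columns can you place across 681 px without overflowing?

11 columns

Each extra column adds 54 + 5 = 59 px.
(681 + 5) / 59 = 11.63, so 11 columns fit.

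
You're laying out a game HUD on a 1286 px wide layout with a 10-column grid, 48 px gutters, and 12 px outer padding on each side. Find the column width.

Content width = 1286 − 2·12 = 1262 px.
10c + 9·48 = 1262 → 10c = 830 → c = 83 px.

83 px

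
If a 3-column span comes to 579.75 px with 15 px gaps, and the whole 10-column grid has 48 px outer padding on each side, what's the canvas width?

2063.5 px

3c + 2·15 = 579.75 → 3c = 549.75 → c = 183.25 px.
Canvas = 2·48 + 10·183.25 + 9·15 = 96 + 1832.5 + 135 = 2063.5 px.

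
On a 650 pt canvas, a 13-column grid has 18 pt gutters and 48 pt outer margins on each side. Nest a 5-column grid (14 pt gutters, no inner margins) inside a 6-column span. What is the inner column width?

Inside the margins: 650 − 96 = 554 pt.
13 columns + 12 gutters: 13c + 12·18 = 554.
13c = 554 − 216 = 338, so c = 26 pt.
6 columns plus 5 gutters: 156 + 90 = 246 pt.
5d + 4·14 = 246 → 5d = 190 → d = 38 pt.

38 pt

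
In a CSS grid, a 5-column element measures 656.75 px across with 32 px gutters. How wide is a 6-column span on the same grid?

5 columns + 4 gutters: 5c + 4·32 = 656.75.
5c = 656.75 − 128 = 528.75, so c = 105.75 px.
6 columns plus 5 gutters: 634.5 + 160 = 794.5 px.

794.5 px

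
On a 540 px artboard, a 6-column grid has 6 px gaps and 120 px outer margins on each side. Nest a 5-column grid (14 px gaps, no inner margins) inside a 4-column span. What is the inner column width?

Take off 240 px of margins, leaving 300 px.
Subtracting 5 gaps of 6 leaves 270 for 6 columns, so c = 45 px.
4 columns plus 3 gaps: 180 + 18 = 198 px.
5d + 4·14 = 198 → 5d = 142 → d = 28.4 px.

28.4 px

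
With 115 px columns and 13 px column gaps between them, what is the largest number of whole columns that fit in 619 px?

4 columns: 4·115 + 3·13 = 499 px ≤ 619.
5 columns: 627 px > 619. So 4.

4 columns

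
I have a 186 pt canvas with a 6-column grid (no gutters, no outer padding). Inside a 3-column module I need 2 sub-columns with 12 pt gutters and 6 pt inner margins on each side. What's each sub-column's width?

186 / 6 = 31 pt per column.
With no gutters, 3 columns span 3·31 = 93 pt.
Inner content = 93 − 2·6 = 81 pt.
2 columns + 1 gutter: 2d + 1·12 = 81.
2d = 81 − 12 = 69, so d = 34.5 pt.

34.5 pt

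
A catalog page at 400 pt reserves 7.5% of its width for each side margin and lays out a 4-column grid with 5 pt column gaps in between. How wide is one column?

81.25 pt

400 × (1 − 2·7.5%) = 400 × 85% = 340 pt for the columns.
Subtracting 3 column gaps of 5 leaves 325 for 4 columns, so c = 81.25 pt.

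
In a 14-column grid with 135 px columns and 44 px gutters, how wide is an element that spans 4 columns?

672 px

4-column span = 4·135 + 3·44 = 672 px.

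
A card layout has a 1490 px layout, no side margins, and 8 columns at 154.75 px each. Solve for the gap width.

36 px

8 columns take 8·154.75 = 1238 px; remaining 252 splits into 7 gaps.
g = 252 / 7 = 36 px.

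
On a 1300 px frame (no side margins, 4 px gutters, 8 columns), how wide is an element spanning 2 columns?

322 px

8 columns + 7 gutters: 8c + 7·4 = 1300.
8c = 1300 − 28 = 1272, so c = 159 px.
2-column span = 2·159 + 1·4 = 322 px.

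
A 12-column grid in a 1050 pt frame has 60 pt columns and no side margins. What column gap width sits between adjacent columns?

Columns use 720 pt, leaving 330 pt across 11 column gaps = 30 pt each.

30 pt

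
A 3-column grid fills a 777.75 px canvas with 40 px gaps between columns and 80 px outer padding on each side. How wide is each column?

179.25 px

Take off 160 px of margins, leaving 617.75 px.
3 columns + 2 gaps: 3c + 2·40 = 617.75.
3c = 617.75 − 80 = 537.75, so c = 179.25 px.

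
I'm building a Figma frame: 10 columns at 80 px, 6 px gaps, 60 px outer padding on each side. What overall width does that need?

974 px

Total width: 2·60 + 10·80 + 9·6 = 974 px.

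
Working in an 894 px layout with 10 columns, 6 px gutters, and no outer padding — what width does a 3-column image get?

264 px

10c + 9·6 = 894 → 10c = 840 → c = 84 px.
Span of 3: 3·84 + 2·6 = 252 + 12 = 264 px.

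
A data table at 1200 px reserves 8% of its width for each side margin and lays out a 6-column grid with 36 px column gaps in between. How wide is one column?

138 px

1200 × (1 − 2·8%) = 1200 × 84% = 1008 px for the columns.
Subtracting 5 column gaps of 36 leaves 828 for 6 columns, so c = 138 px.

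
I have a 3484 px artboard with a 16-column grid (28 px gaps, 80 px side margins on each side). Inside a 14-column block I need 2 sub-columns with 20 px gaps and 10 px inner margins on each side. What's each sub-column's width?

Take off 160 px of margins, leaving 3324 px.
16 columns + 15 gaps: 16c + 15·28 = 3324.
16c = 3324 − 420 = 2904, so c = 181.5 px.
Span of 14: 14·181.5 + 13·28 = 2541 + 364 = 2905 px.
Inner content = 2905 − 2·10 = 2885 px.
2885 − 1·20 = 2865; ÷2 gives d = 1432.5 px.

1432.5 px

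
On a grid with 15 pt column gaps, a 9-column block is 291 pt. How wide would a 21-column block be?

9 columns + 8 column gaps: 9c + 8·15 = 291.
9c = 291 − 120 = 171, so c = 19 pt.
21 columns plus 20 column gaps: 399 + 300 = 699 pt.

699 pt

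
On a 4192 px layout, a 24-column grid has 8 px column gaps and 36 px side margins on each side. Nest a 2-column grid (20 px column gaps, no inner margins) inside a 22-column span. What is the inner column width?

Subtract both margins: 4192 − 2·36 = 4120 px.
4120 − 23·8 = 3936; ÷24 gives c = 164 px.
22-column span = 22·164 + 21·8 = 3776 px.
2 columns + 1 column gap: 2d + 1·20 = 3776.
2d = 3776 − 20 = 3756, so d = 1878 px.

1878 px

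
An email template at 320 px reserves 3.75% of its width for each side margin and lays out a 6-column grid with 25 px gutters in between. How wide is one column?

Margins: 3.75% × 320 = 12 px each, so content = 320 − 24 = 296 px.
296 − 5·25 = 171; ÷6 gives c = 28.5 px.

28.5 px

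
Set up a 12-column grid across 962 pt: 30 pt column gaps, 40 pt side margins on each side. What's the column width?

46 pt

Inside the margins: 962 − 80 = 882 pt.
12c + 11·30 = 882 → 12c = 552 → c = 46 pt.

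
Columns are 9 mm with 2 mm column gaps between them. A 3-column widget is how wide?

3 columns plus 2 column gaps: 27 + 4 = 31 mm.

31 mm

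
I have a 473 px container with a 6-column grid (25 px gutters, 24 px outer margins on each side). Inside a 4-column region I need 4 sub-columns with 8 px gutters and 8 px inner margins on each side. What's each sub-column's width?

58.75 px

Inside the margins: 473 − 48 = 425 px.
425 − 5·25 = 300; ÷6 gives c = 50 px.
4-column span = 4·50 + 3·25 = 275 px.
Inner content = 275 − 2·8 = 259 px.
4 columns + 3 gutters: 4d + 3·8 = 259.
4d = 259 − 24 = 235, so d = 58.75 px.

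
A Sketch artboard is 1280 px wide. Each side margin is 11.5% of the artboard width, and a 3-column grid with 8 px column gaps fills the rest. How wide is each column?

Margins: 11.5% × 1280 = 147.2 px each, so content = 1280 − 294.4 = 985.6 px.
3c + 2·8 = 985.6 → 3c = 969.6 → c = 323.2 px.

323.2 px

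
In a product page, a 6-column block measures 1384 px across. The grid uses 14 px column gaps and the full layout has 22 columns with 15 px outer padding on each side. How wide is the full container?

1384 − 5·14 = 1314; ÷6 gives c = 219 px.
Adding margins, columns and gutters: 30 + 4818 + 294 = 5142 px.

5142 px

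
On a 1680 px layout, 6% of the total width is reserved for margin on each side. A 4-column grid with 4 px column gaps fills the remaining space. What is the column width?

366.6 px

1680 × (1 − 2·6%) = 1680 × 88% = 1478.4 px for the columns.
4c + 3·4 = 1478.4 → 4c = 1466.4 → c = 366.6 px.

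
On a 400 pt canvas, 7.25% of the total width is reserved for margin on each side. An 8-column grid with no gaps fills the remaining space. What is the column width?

Each margin = 7.25% of 400 = 29 pt; content = 400 − 2·29 = 342 pt.
8c = 342 → c = 42.75 pt.

42.75 pt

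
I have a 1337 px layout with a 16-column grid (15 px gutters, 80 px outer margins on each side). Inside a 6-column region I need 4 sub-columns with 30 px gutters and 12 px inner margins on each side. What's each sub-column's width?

Subtract both margins: 1337 − 2·80 = 1177 px.
1177 − 15·15 = 952; ÷16 gives c = 59.5 px.
6-column span = 6·59.5 + 5·15 = 432 px.
Inner content = 432 − 2·12 = 408 px.
408 − 3·30 = 318; ÷4 gives d = 79.5 px.

79.5 px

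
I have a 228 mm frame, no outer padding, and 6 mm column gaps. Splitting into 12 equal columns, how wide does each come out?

Subtracting 11 column gaps of 6 leaves 162 for 12 columns, so c = 13.5 mm.

13.5 mm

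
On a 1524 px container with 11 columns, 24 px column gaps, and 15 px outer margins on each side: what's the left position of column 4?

429 px

Inside the margins: 1524 − 30 = 1494 px.
11 columns + 10 column gaps: 11c + 10·24 = 1494.
11c = 1494 − 240 = 1254, so c = 114 px.
Each column+gutter stride is 138 px; 3 of them past the 15 px margin is 15 + 414 = 429 px.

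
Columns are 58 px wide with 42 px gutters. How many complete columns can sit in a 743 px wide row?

7 columns: 7·58 + 6·42 = 658 px ≤ 743.
8 columns: 758 px > 743. So 7.

7 columns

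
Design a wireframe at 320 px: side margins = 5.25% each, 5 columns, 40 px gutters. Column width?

25.28 px

Margins: 5.25% × 320 = 16.8 px each, so content = 320 − 33.6 = 286.4 px.
5 columns + 4 gutters: 5c + 4·40 = 286.4.
5c = 286.4 − 160 = 126.4, so c = 25.28 px.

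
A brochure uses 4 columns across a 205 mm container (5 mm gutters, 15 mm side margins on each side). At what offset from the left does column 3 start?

Content = 205 − 2·15 = 175 mm.
Subtracting 3 gutters of 5 leaves 160 for 4 columns, so c = 40 mm.
Column 3 starts at margin + 2·(column + gutter) = 15 + 2·45 = 105 mm.

105 mm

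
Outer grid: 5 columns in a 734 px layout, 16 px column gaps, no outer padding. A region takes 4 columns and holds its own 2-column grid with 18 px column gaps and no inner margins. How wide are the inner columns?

Subtracting 4 column gaps of 16 leaves 670 for 5 columns, so c = 134 px.
4 columns plus 3 column gaps: 536 + 48 = 584 px.
584 − 1·18 = 566; ÷2 gives d = 283 px.

283 px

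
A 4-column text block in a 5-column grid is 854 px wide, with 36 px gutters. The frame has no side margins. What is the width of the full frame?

1076.5 px

4c + 3·36 = 854 → 4c = 746 → c = 186.5 px.
Summing: 932.5 + 144 = 1076.5 px.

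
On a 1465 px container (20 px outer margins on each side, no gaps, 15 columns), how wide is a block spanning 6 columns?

Inside the margins: 1465 − 40 = 1425 px.
With no gaps, each column is 1425/15 = 95 px.
6-column span = 6·95 = 570 px.

570 px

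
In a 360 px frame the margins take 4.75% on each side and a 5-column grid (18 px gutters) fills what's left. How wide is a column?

360 × (1 − 2·4.75%) = 360 × 90.5% = 325.8 px for the columns.
Subtracting 4 gutters of 18 leaves 253.8 for 5 columns, so c = 50.76 px.

50.76 px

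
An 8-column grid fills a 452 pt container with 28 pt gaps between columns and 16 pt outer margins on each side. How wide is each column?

Content width = 452 − 2·16 = 420 pt.
420 − 7·28 = 224; ÷8 gives c = 28 pt.

28 pt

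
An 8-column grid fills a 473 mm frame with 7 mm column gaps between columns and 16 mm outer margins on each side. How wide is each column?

49 mm

Take off 32 mm of margins, leaving 441 mm.
441 − 7·7 = 392; ÷8 gives c = 49 mm.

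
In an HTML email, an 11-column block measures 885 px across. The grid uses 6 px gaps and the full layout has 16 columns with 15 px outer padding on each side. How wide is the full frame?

885 − 10·6 = 825; ÷11 gives c = 75 px.
Adding margins, columns and gutters: 30 + 1200 + 90 = 1320 px.

1320 px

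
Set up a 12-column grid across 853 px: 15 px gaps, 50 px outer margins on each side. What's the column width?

Subtract both margins: 853 − 2·50 = 753 px.
753 − 11·15 = 588; ÷12 gives c = 49 px.

49 px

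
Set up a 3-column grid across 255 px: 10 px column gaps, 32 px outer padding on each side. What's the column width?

Inside the margins: 255 − 64 = 191 px.
Subtracting 2 column gaps of 10 leaves 171 for 3 columns, so c = 57 px.

57 px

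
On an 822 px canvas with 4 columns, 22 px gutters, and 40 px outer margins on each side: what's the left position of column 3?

422 px

Subtract both margins: 822 − 2·40 = 742 px.
742 − 3·22 = 676; ÷4 gives c = 169 px.
Column 3 starts at margin + 2·(column + gutter) = 40 + 2·191 = 422 px.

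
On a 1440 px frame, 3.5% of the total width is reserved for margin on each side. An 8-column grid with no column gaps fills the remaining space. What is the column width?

1440 × (1 − 2·3.5%) = 1440 × 93% = 1339.2 px for the columns.
1339.2 / 8 = 167.4 px per column.

167.4 px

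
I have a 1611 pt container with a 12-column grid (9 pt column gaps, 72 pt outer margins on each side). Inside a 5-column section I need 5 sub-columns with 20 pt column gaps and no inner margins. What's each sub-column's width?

Take off 144 pt of margins, leaving 1467 pt.
Subtracting 11 column gaps of 9 leaves 1368 for 12 columns, so c = 114 pt.
5-column span = 5·114 + 4·9 = 606 pt.
5 columns + 4 column gaps: 5d + 4·20 = 606.
5d = 606 − 80 = 526, so d = 105.2 pt.

105.2 pt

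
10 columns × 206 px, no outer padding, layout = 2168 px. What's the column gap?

10 columns take 10·206 = 2060 px; remaining 108 splits into 9 column gaps.
g = 108 / 9 = 12 px.

12 px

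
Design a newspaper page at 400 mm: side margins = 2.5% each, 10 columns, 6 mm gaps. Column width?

32.6 mm

Margins: 2.5% × 400 = 10 mm each, so content = 400 − 20 = 380 mm.
10c + 9·6 = 380 → 10c = 326 → c = 32.6 mm.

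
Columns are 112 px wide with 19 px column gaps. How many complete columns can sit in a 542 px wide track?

4 columns: 4·112 + 3·19 = 505 px ≤ 542.
5 columns: 636 px > 542. So 4.

4 columns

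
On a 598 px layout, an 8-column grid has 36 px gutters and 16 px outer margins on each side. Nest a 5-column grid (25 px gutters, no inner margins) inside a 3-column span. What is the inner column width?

17.95 px

Subtract both margins: 598 − 2·16 = 566 px.
8 columns + 7 gutters: 8c + 7·36 = 566.
8c = 566 − 252 = 314, so c = 39.25 px.
Span of 3: 3·39.25 + 2·36 = 117.75 + 72 = 189.75 px.
Subtracting 4 gutters of 25 leaves 89.75 for 5 columns, so d = 17.95 px.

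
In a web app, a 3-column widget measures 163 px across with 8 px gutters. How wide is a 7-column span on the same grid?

Subtracting 2 gutters of 8 leaves 147 for 3 columns, so c = 49 px.
Span of 7: 7·49 + 6·8 = 343 + 48 = 391 px.

391 px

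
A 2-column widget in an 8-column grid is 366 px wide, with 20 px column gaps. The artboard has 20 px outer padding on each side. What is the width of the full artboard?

1564 px

2c + 1·20 = 366 → 2c = 346 → c = 173 px.
Adding margins, columns and gutters: 40 + 1384 + 140 = 1564 px.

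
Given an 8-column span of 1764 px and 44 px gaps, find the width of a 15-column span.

Subtracting 7 gaps of 44 leaves 1456 for 8 columns, so c = 182 px.
15 columns plus 14 gaps: 2730 + 616 = 3346 px.

3346 px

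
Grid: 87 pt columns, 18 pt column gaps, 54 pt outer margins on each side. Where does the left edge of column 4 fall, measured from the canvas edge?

Column 4 starts at margin + 3·(column + gutter) = 54 + 3·105 = 369 pt.

369 pt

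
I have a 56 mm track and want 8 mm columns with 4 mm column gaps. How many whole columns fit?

5 columns

5 columns: 5·8 + 4·4 = 56 mm ≤ 56.
6 columns: 68 mm > 56. So 5.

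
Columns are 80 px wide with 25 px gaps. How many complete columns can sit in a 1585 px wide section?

15 columns

k columns need k·80 + (k−1)·25 = k·105 − 25.
k·105 − 25 ≤ 1585 → k ≤ 1610 / 105 ≈ 15.33, so k = 15.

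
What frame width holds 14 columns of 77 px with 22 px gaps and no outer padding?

1364 px

Frame = 14·77 + 13·22 = 1078 + 286 = 1364 px.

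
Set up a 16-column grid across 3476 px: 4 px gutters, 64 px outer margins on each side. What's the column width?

205.5 px

Inside the margins: 3476 − 128 = 3348 px.
Subtracting 15 gutters of 4 leaves 3288 for 16 columns, so c = 205.5 px.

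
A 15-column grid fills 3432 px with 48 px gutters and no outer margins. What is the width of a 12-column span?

3432 − 14·48 = 2760; ÷15 gives c = 184 px.
Span of 12: 12·184 + 11·48 = 2208 + 528 = 2736 px.

2736 px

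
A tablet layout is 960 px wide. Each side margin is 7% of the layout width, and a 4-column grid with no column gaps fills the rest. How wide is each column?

206.4 px

Each margin = 7% of 960 = 67.2 px; content = 960 − 2·67.2 = 825.6 px.
With no column gaps, each column is 825.6/4 = 206.4 px.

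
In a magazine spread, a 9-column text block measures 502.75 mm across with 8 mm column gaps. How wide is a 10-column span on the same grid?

559.5 mm

9 columns + 8 column gaps: 9c + 8·8 = 502.75.
9c = 502.75 − 64 = 438.75, so c = 48.75 mm.
10 columns plus 9 column gaps: 487.5 + 72 = 559.5 mm.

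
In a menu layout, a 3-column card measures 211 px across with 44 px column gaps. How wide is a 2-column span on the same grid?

211 − 2·44 = 123; ÷3 gives c = 41 px.
2 columns plus 1 column gap: 82 + 44 = 126 px.

126 px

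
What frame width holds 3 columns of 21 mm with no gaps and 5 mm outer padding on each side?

Summing: 10 + 63 = 73 mm.

73 mm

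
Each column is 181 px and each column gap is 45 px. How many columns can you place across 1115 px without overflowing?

5 columns

Each extra column adds 181 + 45 = 226 px.
(1115 + 45) / 226 = 5.13, so 5 columns fit.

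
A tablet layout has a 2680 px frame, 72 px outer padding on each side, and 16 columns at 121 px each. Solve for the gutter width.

Subtract both margins: 2680 − 2·72 = 2536 px.
16·121 + 15g = 2536 → 15g = 600 → g = 40 px.

40 px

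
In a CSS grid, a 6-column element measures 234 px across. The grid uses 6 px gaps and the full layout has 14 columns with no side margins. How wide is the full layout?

234 − 5·6 = 204; ÷6 gives c = 34 px.
Layout = 14·34 + 13·6 = 476 + 78 = 554 px.

554 px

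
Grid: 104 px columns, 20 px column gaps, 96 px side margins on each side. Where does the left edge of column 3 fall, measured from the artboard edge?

344 px

Each column+gutter stride is 124 px; 2 of them past the 96 px margin is 96 + 248 = 344 px.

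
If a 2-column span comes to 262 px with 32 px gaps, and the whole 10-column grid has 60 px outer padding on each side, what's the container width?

262 − 1·32 = 230; ÷2 gives c = 115 px.
Container = 2·60 + 10·115 + 9·32 = 120 + 1150 + 288 = 1558 px.

1558 px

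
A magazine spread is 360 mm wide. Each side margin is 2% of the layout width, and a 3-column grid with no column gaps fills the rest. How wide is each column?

Margins: 2% × 360 = 7.2 mm each, so content = 360 − 14.4 = 345.6 mm.
3c = 345.6 → c = 115.2 mm.

115.2 mm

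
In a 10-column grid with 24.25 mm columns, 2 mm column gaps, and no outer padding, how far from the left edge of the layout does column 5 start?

105 mm

No margin, so column 5 starts at 4·(column + gutter) = 4·26.25 = 105 mm.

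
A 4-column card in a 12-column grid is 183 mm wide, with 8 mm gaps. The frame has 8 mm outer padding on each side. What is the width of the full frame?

4 columns + 3 gaps: 4c + 3·8 = 183.
4c = 183 − 24 = 159, so c = 39.75 mm.
Frame = 2·8 + 12·39.75 + 11·8 = 16 + 477 + 88 = 581 mm.

581 mm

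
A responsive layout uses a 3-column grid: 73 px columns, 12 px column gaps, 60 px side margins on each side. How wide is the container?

Total width: 2·60 + 3·73 + 2·12 = 363 px.

363 px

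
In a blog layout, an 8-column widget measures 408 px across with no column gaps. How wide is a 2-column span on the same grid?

102 px

8c = 408 → c = 51 px.
With no column gaps, 2 columns span 2·51 = 102 px.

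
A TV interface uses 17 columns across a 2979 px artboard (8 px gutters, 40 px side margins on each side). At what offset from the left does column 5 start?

724 px

Content = 2979 − 2·40 = 2899 px.
Subtracting 16 gutters of 8 leaves 2771 for 17 columns, so c = 163 px.
Column 5 starts at margin + 4·(column + gutter) = 40 + 4·171 = 724 px.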